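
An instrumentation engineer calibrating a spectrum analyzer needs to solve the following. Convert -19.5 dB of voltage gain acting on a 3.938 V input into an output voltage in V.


Output voltage from dB gain:
V_out = V_in * 10^(gain_dB / 20)
      = 3.938 * 10^(-19.5 / 20)
      = 3.938 * 0.105925
      = 0.4171 V

0.4171 V


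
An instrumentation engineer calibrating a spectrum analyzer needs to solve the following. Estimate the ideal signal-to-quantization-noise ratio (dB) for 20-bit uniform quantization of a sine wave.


Theoretical SNR for a full-scale sinusoid:
SNR = 6.02 * N + 1.76
    = 6.02 * 20 + 1.76
    = 120.4 + 1.76
    = 122.16 dB

122.16 dB


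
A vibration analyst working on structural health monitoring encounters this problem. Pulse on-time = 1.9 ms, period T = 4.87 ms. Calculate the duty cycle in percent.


Duty cycle as a percentage:
DC = (t_on / T) * 100
   = (1.9 / 4.87) * 100
   = 0.390144 * 100
   = 39.01 %

39.01 %


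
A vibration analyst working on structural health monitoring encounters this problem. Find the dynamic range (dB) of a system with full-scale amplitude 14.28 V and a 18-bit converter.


Dynamic range from full-scale to LSB:
V_min = V_max / 2^bits = 14.28 / 2^18
DR = 20 * log10(V_max / V_min)
   = 20 * log10(2^18)
   = 20 * 18 * log10(2)
   = 108.37 dB

108.37 dB


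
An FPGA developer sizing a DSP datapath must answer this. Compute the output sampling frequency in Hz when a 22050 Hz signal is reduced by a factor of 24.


Decimation reduces the sample rate:
fs_out = fs_in / M
       = 22050 / 24
       = 918.75 Hz

918.75 Hz


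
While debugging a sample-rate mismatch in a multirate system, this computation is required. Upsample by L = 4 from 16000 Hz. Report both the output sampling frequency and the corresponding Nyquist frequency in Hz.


Step 1 — output sample rate after interpolation by L:
fs_out = L * fs_in = 4 * 16000 = 64000 Hz

Step 2 — Nyquist frequency of the output stream:
f_Nyq = fs_out / 2 = 64000 / 2 = 32000.0 Hz

fs_out = 64000 Hz; f_Nyquist = 32000.0 Hz


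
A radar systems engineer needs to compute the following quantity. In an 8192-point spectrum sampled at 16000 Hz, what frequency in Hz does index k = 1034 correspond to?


Frequency of DFT bin k:
f_k = k * fs / N
    = 1034 * 16000 / 8192
    = 16544000 / 8192
    = 2019.531 Hz

2019.531 Hz


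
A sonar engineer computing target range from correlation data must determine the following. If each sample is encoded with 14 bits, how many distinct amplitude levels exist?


Number of quantization levels = 2^N
= 2^14
= 16384

16384


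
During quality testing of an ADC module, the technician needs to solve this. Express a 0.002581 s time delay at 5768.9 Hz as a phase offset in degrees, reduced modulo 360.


Phase shift from frequency and time delay:
phi = 360 * f * t_delay
    = 360 * 5768.9 * 0.002581
    = 5360.23 degrees
    mod 360 = 320.23 degrees

320.23 degrees


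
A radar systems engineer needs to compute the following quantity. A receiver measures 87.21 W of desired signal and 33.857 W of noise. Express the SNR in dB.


SNR in decibels:
SNR = 10 * log10(Ps / Pn)
    = 10 * log10(87.21 / 33.857)
    = 10 * log10(2.5758)
    = 10 * 0.4109
    = 4.11 dB

4.11 dB


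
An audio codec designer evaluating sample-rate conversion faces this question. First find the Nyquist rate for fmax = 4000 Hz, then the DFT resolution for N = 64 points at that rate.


Step 1 — Nyquist sampling rate:
fs = 2 * fmax = 2 * 4000 = 8000 Hz

Step 2 — DFT bin spacing:
df = fs / N = 8000 / 64 = 125.0 Hz

125.0 Hz


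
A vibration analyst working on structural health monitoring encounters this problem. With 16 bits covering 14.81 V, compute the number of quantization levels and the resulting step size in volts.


Step 1 — number of quantization levels:
L = 2^N = 2^16 = 65536

Step 2 — LSB step size:
delta = Vfs / L
      = 14.81 / 65536
      = 0.00022598 V

Levels = 65536; step size = 0.00022598 V


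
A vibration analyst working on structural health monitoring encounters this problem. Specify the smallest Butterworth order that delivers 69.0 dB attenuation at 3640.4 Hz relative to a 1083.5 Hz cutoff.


Butterworth filter order formula:
n = log10(10^(A/10) - 1) / (2 * log10(f_stop/f_pass))
10^(69.0/10) - 1 = 7943281.3472
f_stop/f_pass = 3640.4 / 1083.5 = 3.3599
n = 6.5549 -> ceil = 7

7


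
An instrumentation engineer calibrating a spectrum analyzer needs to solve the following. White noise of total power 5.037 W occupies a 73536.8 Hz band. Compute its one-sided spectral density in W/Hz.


Power spectral density:
PSD = P / BW
    = 5.037 / 73536.8
    = 6.85e-05 W/Hz

6.85e-05 W/Hz


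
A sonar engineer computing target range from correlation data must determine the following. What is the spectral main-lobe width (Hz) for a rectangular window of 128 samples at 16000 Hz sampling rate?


Main lobe width for a rectangular window:
Width = 2 * fs / N
      = 2 * 16000 / 128
      = 32000 / 128
      = 250.0 Hz

250.0 Hz


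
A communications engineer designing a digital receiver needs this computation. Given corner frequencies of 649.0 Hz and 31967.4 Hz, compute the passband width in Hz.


Bandwidth is the difference of -3dB frequencies:
BW = f_high - f_low
   = 31967.4 - 649.0
   = 31318.4 Hz

31318.4 Hz


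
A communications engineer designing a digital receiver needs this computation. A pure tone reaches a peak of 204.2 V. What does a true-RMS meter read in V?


RMS voltage for a sinusoidal waveform:
V_rms = V_peak / sqrt(2)
      = 204.2 / 1.414214
      = 144.391 V

144.391 V


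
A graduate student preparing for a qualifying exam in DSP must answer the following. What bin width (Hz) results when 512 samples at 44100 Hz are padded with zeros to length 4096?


Frequency resolution after zero-padding:
N_padded = 512 * 8 = 4096
df = fs / N_padded
   = 44100 / 4096
   = 10.7666 Hz

10.7666 Hz


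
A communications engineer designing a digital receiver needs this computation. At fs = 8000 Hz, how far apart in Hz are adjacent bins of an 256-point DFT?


DFT frequency resolution:
df = fs / N
   = 8000 / 256
   = 31.25 Hz

31.25 Hz


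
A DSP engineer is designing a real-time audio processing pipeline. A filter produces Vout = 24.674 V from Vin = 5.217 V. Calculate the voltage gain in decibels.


Voltage gain in dB:
G = 20 * log10(Vout / Vin)
  = 20 * log10(24.674 / 5.217)
  = 20 * log10(4.729538)
  = 20 * 0.674819
  = 13.5 dB

13.5 dB


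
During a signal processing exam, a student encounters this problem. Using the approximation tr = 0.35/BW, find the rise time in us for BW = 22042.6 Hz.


Rise time from bandwidth relationship:
tr = 0.35 / BW
   = 0.35 / 22042.6
   = 1.587834466e-05 s
   = 15.8783 us

15.8783 us


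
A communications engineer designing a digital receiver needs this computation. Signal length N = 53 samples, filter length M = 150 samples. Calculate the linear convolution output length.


Linear convolution output length:
L = N + M - 1
  = 53 + 150 - 1
  = 202 samples

202


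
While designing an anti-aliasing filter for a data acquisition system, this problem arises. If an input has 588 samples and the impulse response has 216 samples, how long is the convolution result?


Linear convolution output length:
L = N + M - 1
  = 588 + 216 - 1
  = 803 samples

803


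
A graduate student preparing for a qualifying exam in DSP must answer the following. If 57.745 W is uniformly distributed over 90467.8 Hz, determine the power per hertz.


Power spectral density:
PSD = P / BW
    = 57.745 / 90467.8
    = 0.00063829 W/Hz

0.00063829 W/Hz


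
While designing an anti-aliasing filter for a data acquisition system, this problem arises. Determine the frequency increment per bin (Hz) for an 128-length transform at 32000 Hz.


DFT frequency resolution:
df = fs / N
   = 32000 / 128
   = 250.0 Hz

250.0 Hz


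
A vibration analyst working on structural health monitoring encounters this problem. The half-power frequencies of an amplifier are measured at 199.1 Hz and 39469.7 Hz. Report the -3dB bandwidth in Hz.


Bandwidth is the difference of -3dB frequencies:
BW = f_high - f_low
   = 39469.7 - 199.1
   = 39270.6 Hz

39270.6 Hz


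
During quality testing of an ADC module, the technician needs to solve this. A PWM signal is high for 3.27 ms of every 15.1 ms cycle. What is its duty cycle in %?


Duty cycle as a percentage:
DC = (t_on / T) * 100
   = (3.27 / 15.1) * 100
   = 0.216556 * 100
   = 21.66 %

21.66 %


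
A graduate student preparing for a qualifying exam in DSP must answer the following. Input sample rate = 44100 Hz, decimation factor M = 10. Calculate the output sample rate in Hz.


Decimation reduces the sample rate:
fs_out = fs_in / M
       = 44100 / 10
       = 4410.0 Hz

4410.0 Hz


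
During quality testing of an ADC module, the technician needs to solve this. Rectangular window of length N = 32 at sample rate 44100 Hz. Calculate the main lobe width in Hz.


Main lobe width for a rectangular window:
Width = 2 * fs / N
      = 2 * 44100 / 32
      = 88200 / 32
      = 2756.25 Hz

2756.25 Hz


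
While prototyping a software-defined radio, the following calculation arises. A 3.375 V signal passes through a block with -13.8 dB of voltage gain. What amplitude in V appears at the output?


Output voltage from dB gain:
V_out = V_in * 10^(gain_dB / 20)
      = 3.375 * 10^(-13.8 / 20)
      = 3.375 * 0.204174
      = 0.6891 V

0.6891 V


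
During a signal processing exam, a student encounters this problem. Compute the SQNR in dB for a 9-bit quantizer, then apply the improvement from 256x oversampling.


Step 1 — baseline SQNR at Nyquist:
SQNR_base = 6.02*N + 1.76
          = 6.02*9 + 1.76
          = 55.94 dB

Step 2 — oversampling processing gain:
G = 10*log10(OSR) = 10*log10(256) = 24.08 dB

Step 3 — total:
SQNR_total = 55.94 + 24.08 = 80.02 dB

Base SQNR = 55.94 dB; oversampled SQNR = 80.02 dB


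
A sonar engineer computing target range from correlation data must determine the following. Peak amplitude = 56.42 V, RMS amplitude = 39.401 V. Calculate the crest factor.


Crest factor is the ratio of peak to RMS:
CF = V_peak / V_rms
   = 56.42 / 39.401
   = 1.4319

1.4319


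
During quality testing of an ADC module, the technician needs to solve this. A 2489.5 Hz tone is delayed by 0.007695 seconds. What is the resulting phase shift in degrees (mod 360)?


Phase shift from frequency and time delay:
phi = 360 * f * t_delay
    = 360 * 2489.5 * 0.007695
    = 6896.41 degrees
    mod 360 = 56.41 degrees

56.41 degrees


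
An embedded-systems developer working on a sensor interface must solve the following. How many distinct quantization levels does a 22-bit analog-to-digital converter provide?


Number of quantization levels = 2^N
= 2^22
= 4194304

4194304


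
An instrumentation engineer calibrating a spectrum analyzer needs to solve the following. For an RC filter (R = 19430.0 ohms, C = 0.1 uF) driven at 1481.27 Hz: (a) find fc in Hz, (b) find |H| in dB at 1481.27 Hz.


Step 1 — cutoff frequency:
fc = 1 / (2*pi*R*C)
C = 0.1 uF = 1e-07 F
fc = 1 / (2*pi*19430.0*1e-07)
   = 81.912 Hz

Step 2 — magnitude at f = 1481.27 Hz:
|H(f)| = 1 / sqrt(1 + (f/fc)^2)
f/fc = 1481.27 / 81.912 = 18.083675
|H| = 1 / sqrt(1 + 327.019302) = 0.0552141
|H|_dB = 20*log10(0.0552141) = -25.16 dB

fc = 81.912 Hz; |H(1481.27 Hz)| = -25.16 dB


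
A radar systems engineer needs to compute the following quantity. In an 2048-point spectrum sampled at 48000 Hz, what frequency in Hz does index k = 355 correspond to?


Frequency of DFT bin k:
f_k = k * fs / N
    = 355 * 48000 / 2048
    = 17040000 / 2048
    = 8320.312 Hz

8320.312 Hz


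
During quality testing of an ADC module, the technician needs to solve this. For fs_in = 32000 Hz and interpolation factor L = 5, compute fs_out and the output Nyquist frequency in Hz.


Step 1 — output sample rate after interpolation by L:
fs_out = L * fs_in = 5 * 32000 = 160000 Hz

Step 2 — Nyquist frequency of the output stream:
f_Nyq = fs_out / 2 = 160000 / 2 = 80000.0 Hz

fs_out = 160000 Hz; f_Nyquist = 80000.0 Hz


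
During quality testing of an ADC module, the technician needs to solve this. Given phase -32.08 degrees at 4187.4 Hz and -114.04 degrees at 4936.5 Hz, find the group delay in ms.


Group delay from phase difference:
tau = -d(phi)/d(omega)
d(phi) = -81.96 deg = -1.430472 rad
d(omega) = 2*pi*(4936.5 - 4187.4) = 4706.7341 rad/s
tau = -(-1.430472) / 4706.7341
    = 0.3039 ms

0.3039 ms


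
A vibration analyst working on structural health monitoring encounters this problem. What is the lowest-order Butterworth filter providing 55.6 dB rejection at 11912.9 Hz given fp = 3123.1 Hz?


Butterworth filter order formula:
n = log10(10^(A/10) - 1) / (2 * log10(f_stop/f_pass))
10^(55.6/10) - 1 = 363077.0548
f_stop/f_pass = 11912.9 / 3123.1 = 3.8144
n = 4.7813 -> ceil = 5

5


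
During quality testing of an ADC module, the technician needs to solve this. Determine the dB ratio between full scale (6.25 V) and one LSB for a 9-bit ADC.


Dynamic range from full-scale to LSB:
V_min = V_max / 2^bits = 6.25 / 2^9
DR = 20 * log10(V_max / V_min)
   = 20 * log10(2^9)
   = 20 * 9 * log10(2)
   = 54.19 dB

54.19 dB


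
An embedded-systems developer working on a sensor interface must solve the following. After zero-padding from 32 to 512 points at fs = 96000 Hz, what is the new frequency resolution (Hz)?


Frequency resolution after zero-padding:
N_padded = 32 * 16 = 512
df = fs / N_padded
   = 96000 / 512
   = 187.5 Hz

187.5 Hz


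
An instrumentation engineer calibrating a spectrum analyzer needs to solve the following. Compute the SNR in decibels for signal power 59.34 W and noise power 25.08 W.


SNR in decibels:
SNR = 10 * log10(Ps / Pn)
    = 10 * log10(59.34 / 25.08)
    = 10 * log10(2.366)
    = 10 * 0.374
    = 3.74 dB

3.74 dB


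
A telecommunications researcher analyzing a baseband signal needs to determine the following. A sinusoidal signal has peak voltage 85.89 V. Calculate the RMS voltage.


RMS voltage for a sinusoidal waveform:
V_rms = V_peak / sqrt(2)
      = 85.89 / 1.414214
      = 60.733 V

60.733 V


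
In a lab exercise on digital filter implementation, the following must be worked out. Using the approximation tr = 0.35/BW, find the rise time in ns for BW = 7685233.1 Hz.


Rise time from bandwidth relationship:
tr = 0.35 / BW
   = 0.35 / 7685233.1
   = 4.554188473e-08 s
   = 45.5419 ns

45.5419 ns


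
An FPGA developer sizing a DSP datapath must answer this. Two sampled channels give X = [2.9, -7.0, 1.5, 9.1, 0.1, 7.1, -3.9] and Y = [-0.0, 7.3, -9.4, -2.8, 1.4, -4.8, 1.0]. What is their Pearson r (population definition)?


Pearson correlation coefficient (population):
r = cov(X,Y) / (std(X) * std(Y))
Mean X = 1.4, Mean Y = -1.0429
Cov(X,Y) = -16.9
Std(X) = 5.269589, Std(Y) = 4.897188
r = -0.6549

-0.6549


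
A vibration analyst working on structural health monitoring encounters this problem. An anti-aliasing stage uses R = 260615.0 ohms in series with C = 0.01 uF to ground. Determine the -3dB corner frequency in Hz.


Cutoff frequency of a first-order RC filter:
fc = 1 / (2 * pi * R * C)
C = 0.01 uF = 1e-08 F
fc = 1 / (2 * pi * 260615.0 * 1e-08)
   = 1 / 0.016374923388306
   = 61.068988 Hz

61.068988 Hz


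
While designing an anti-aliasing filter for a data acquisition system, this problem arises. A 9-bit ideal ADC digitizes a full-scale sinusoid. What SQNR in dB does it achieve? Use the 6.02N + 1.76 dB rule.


Theoretical SNR for a full-scale sinusoid:
SNR = 6.02 * N + 1.76
    = 6.02 * 9 + 1.76
    = 54.18 + 1.76
    = 55.94 dB

55.94 dB


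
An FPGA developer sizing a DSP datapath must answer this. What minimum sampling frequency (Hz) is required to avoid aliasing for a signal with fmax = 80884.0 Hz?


The Nyquist rate is twice the maximum frequency component.
fs_min = 2 * fmax
      = 2 * 80884.0
      = 161768.0 Hz

161768.0


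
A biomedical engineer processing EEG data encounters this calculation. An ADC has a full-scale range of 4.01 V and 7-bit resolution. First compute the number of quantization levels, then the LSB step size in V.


Step 1 — number of quantization levels:
L = 2^N = 2^7 = 128

Step 2 — LSB step size:
delta = Vfs / L
      = 4.01 / 128
      = 0.03132812 V

Levels = 128; step size = 0.03132812 V


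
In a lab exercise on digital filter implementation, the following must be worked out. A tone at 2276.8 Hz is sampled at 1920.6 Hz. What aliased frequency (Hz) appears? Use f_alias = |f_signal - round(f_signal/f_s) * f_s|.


Compute the nearest integer multiple of fs to the signal:
n = round(2276.8 / 1920.6) = 1
f_alias = |2276.8 - 1 * 1920.6|
        = |2276.8 - 1920.6|
        = 356.2 Hz

356.2


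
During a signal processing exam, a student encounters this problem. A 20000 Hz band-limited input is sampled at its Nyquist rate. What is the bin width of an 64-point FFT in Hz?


Step 1 — Nyquist sampling rate:
fs = 2 * fmax = 2 * 20000 = 40000 Hz

Step 2 — DFT bin spacing:
df = fs / N = 40000 / 64 = 625.0 Hz

625.0 Hz


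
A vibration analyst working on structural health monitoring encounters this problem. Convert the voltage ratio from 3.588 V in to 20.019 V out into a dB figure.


Voltage gain in dB:
G = 20 * log10(Vout / Vin)
  = 20 * log10(20.019 / 3.588)
  = 20 * log10(5.579431)
  = 20 * 0.74659
  = 14.93 dB

14.93 dB


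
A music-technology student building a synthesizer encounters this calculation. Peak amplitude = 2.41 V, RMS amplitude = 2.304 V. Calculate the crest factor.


Crest factor is the ratio of peak to RMS:
CF = V_peak / V_rms
   = 2.41 / 2.304
   = 1.046

1.046


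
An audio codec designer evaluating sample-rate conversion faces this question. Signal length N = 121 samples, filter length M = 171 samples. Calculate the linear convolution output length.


Linear convolution output length:
L = N + M - 1
  = 121 + 171 - 1
  = 291 samples

291


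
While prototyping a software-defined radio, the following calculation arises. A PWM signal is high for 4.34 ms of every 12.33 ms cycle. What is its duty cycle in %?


Duty cycle as a percentage:
DC = (t_on / T) * 100
   = (4.34 / 12.33) * 100
   = 0.351987 * 100
   = 35.2 %

35.2 %


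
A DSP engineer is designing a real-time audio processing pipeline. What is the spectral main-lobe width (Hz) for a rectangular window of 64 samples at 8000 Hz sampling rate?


Main lobe width for a rectangular window:
Width = 2 * fs / N
      = 2 * 8000 / 64
      = 16000 / 64
      = 250.0 Hz

250.0 Hz


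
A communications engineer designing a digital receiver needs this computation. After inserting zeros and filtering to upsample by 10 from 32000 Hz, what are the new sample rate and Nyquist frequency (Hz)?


Step 1 — output sample rate after interpolation by L:
fs_out = L * fs_in = 10 * 32000 = 320000 Hz

Step 2 — Nyquist frequency of the output stream:
f_Nyq = fs_out / 2 = 320000 / 2 = 160000.0 Hz

fs_out = 320000 Hz; f_Nyquist = 160000.0 Hz


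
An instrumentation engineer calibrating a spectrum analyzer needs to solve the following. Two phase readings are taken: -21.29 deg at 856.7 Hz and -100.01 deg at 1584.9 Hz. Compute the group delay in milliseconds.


Group delay from phase difference:
tau = -d(phi)/d(omega)
d(phi) = -78.72 deg = -1.373923 rad
d(omega) = 2*pi*(1584.9 - 856.7) = 4575.4155 rad/s
tau = -(-1.373923) / 4575.4155
    = 0.3003 ms

0.3003 ms


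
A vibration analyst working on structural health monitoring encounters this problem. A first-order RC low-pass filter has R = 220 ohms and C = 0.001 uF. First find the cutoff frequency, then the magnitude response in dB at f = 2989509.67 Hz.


Step 1 — cutoff frequency:
fc = 1 / (2*pi*R*C)
C = 0.001 uF = 1e-09 F
fc = 1 / (2*pi*220*1e-09)
   = 723431.56 Hz

Step 2 — magnitude at f = 2989509.67 Hz:
|H(f)| = 1 / sqrt(1 + (f/fc)^2)
f/fc = 2989509.67 / 723431.56 = 4.132402
|H| = 1 / sqrt(1 + 17.076746) = 0.2352014
|H|_dB = 20*log10(0.2352014) = -12.57 dB

fc = 723431.56 Hz; |H(2989509.67 Hz)| = -12.57 dB


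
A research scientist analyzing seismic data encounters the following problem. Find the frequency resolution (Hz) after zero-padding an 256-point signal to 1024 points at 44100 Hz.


Frequency resolution after zero-padding:
N_padded = 256 * 4 = 1024
df = fs / N_padded
   = 44100 / 1024
   = 43.0664 Hz

43.0664 Hz


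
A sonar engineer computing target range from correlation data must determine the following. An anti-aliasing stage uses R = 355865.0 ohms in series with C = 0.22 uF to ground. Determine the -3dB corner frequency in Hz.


Cutoff frequency of a first-order RC filter:
fc = 1 / (2 * pi * R * C)
C = 0.22 uF = 2.2e-07 F
fc = 1 / (2 * pi * 355865.0 * 2.2e-07)
   = 1 / 0.49191246265468
   = 2.032882 Hz

2.032882 Hz


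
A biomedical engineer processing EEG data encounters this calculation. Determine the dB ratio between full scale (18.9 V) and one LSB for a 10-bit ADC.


Dynamic range from full-scale to LSB:
V_min = V_max / 2^bits = 18.9 / 2^10
DR = 20 * log10(V_max / V_min)
   = 20 * log10(2^10)
   = 20 * 10 * log10(2)
   = 60.21 dB

60.21 dB


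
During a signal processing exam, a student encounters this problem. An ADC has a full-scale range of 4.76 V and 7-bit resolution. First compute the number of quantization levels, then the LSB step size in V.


Step 1 — number of quantization levels:
L = 2^N = 2^7 = 128

Step 2 — LSB step size:
delta = Vfs / L
      = 4.76 / 128
      = 0.0371875 V

Levels = 128; step size = 0.0371875 V


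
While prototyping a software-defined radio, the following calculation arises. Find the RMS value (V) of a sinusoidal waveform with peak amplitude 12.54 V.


RMS voltage for a sinusoidal waveform:
V_rms = V_peak / sqrt(2)
      = 12.54 / 1.414214
      = 8.867 V

8.867 V


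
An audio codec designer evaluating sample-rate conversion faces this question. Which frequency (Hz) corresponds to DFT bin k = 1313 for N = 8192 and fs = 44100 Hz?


Frequency of DFT bin k:
f_k = k * fs / N
    = 1313 * 44100 / 8192
    = 57903300 / 8192
    = 7068.274 Hz

7068.274 Hz


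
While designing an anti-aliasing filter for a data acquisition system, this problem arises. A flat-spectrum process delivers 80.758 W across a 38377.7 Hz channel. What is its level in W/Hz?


Power spectral density:
PSD = P / BW
    = 80.758 / 38377.7
    = 0.00210429 W/Hz

0.00210429 W/Hz


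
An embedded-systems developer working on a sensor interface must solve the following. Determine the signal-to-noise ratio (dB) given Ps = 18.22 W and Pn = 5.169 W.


SNR in decibels:
SNR = 10 * log10(Ps / Pn)
    = 10 * log10(18.22 / 5.169)
    = 10 * log10(3.5249)
    = 10 * 0.5471
    = 5.47 dB

5.47 dB


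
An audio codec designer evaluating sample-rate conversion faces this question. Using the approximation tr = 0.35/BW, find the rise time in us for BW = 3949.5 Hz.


Rise time from bandwidth relationship:
tr = 0.35 / BW
   = 0.35 / 3949.5
   = 8.861881251e-05 s
   = 88.6188 us

88.6188 us


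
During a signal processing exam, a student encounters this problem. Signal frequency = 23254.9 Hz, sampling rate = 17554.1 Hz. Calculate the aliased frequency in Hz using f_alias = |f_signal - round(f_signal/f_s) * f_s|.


Compute the nearest integer multiple of fs to the signal:
n = round(23254.9 / 17554.1) = 1
f_alias = |23254.9 - 1 * 17554.1|
        = |23254.9 - 17554.1|
        = 5700.8 Hz

5700.8


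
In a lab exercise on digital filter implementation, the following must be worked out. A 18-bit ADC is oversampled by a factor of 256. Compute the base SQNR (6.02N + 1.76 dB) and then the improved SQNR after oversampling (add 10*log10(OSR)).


Step 1 — baseline SQNR at Nyquist:
SQNR_base = 6.02*N + 1.76
          = 6.02*18 + 1.76
          = 110.12 dB

Step 2 — oversampling processing gain:
G = 10*log10(OSR) = 10*log10(256) = 24.08 dB

Step 3 — total:
SQNR_total = 110.12 + 24.08 = 134.2 dB

Base SQNR = 110.12 dB; oversampled SQNR = 134.2 dB


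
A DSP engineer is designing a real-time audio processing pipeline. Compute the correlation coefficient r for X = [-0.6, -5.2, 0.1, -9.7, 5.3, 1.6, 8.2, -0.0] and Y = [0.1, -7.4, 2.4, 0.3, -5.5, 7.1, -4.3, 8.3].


Pearson correlation coefficient (population):
r = cov(X,Y) / (std(X) * std(Y))
Mean X = -0.0375, Mean Y = 0.125
Cov(X,Y) = -2.157812
Std(X) = 5.236635, Std(Y) = 5.344799
r = -0.0771

-0.0771


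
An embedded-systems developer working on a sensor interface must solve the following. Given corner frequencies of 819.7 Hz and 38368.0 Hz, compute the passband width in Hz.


Bandwidth is the difference of -3dB frequencies:
BW = f_high - f_low
   = 38368.0 - 819.7
   = 37548.3 Hz

37548.3 Hz


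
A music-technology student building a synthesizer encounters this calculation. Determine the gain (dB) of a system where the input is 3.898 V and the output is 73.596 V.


Voltage gain in dB:
G = 20 * log10(Vout / Vin)
  = 20 * log10(73.596 / 3.898)
  = 20 * log10(18.880452)
  = 20 * 1.276012
  = 25.52 dB

25.52 dB


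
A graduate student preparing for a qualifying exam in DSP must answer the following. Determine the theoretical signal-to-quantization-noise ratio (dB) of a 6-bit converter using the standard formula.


Theoretical SNR for a full-scale sinusoid:
SNR = 6.02 * N + 1.76
    = 6.02 * 6 + 1.76
    = 36.12 + 1.76
    = 37.88 dB

37.88 dB


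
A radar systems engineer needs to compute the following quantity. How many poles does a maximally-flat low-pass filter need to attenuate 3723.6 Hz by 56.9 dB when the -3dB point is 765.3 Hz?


Butterworth filter order formula:
n = log10(10^(A/10) - 1) / (2 * log10(f_stop/f_pass))
10^(56.9/10) - 1 = 489777.8194
f_stop/f_pass = 3723.6 / 765.3 = 4.8655
n = 4.1404 -> ceil = 5

5


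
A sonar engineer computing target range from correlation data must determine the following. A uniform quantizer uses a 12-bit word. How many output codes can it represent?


Number of quantization levels = 2^N
= 2^12
= 4096

4096


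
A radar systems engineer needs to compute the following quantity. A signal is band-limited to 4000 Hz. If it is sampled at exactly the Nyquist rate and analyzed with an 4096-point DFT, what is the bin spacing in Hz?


Step 1 — Nyquist sampling rate:
fs = 2 * fmax = 2 * 4000 = 8000 Hz

Step 2 — DFT bin spacing:
df = fs / N = 8000 / 4096 = 1.9531 Hz

1.9531 Hz


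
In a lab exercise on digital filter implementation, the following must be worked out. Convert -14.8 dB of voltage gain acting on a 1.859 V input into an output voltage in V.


Output voltage from dB gain:
V_out = V_in * 10^(gain_dB / 20)
      = 1.859 * 10^(-14.8 / 20)
      = 1.859 * 0.18197
      = 0.3383 V

0.3383 V


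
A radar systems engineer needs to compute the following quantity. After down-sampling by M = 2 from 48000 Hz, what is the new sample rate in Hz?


Decimation reduces the sample rate:
fs_out = fs_in / M
       = 48000 / 2
       = 24000.0 Hz

24000.0 Hz


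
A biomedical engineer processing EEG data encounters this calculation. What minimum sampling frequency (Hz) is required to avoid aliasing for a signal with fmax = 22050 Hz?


The Nyquist rate is twice the maximum frequency component.
fs_min = 2 * fmax
      = 2 * 22050
      = 44100 Hz

44100


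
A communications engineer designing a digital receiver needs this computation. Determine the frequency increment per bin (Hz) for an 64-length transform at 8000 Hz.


DFT frequency resolution:
df = fs / N
   = 8000 / 64
   = 125.0 Hz

125.0 Hz


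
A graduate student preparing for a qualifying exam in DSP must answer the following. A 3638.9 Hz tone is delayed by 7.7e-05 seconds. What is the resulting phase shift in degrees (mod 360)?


Phase shift from frequency and time delay:
phi = 360 * f * t_delay
    = 360 * 3638.9 * 7.7e-05
    = 100.87 degrees
    mod 360 = 100.87 degrees

100.87 degrees


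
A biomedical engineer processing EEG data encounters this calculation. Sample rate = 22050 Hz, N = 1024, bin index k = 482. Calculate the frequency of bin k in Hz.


Frequency of DFT bin k:
f_k = k * fs / N
    = 482 * 22050 / 1024
    = 10628100 / 1024
    = 10379.004 Hz

10379.004 Hz


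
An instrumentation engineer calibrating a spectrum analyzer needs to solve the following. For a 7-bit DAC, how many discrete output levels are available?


Number of quantization levels = 2^N
= 2^7
= 128

128


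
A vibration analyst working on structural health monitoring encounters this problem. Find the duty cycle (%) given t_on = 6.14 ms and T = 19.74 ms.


Duty cycle as a percentage:
DC = (t_on / T) * 100
   = (6.14 / 19.74) * 100
   = 0.311044 * 100
   = 31.1 %

31.1 %


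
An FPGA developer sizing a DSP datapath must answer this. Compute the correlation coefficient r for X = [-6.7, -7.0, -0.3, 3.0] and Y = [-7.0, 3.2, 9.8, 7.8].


Pearson correlation coefficient (population):
r = cov(X,Y) / (std(X) * std(Y))
Mean X = -2.75, Mean Y = 3.45
Cov(X,Y) = 20.7275
Std(X) = 4.264094, Std(Y) = 6.49057
r = 0.7489

0.7489


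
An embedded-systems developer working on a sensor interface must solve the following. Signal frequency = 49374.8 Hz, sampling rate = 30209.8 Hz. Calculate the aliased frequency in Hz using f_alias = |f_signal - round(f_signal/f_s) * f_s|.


Compute the nearest integer multiple of fs to the signal:
n = round(49374.8 / 30209.8) = 2
f_alias = |49374.8 - 2 * 30209.8|
        = |49374.8 - 60419.6|
        = 11044.8 Hz

11044.8


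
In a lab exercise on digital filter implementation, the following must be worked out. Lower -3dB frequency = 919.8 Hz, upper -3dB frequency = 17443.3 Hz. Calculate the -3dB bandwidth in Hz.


Bandwidth is the difference of -3dB frequencies:
BW = f_high - f_low
   = 17443.3 - 919.8
   = 16523.5 Hz

16523.5 Hz


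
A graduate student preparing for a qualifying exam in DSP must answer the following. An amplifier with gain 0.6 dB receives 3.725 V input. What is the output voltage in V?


Output voltage from dB gain:
V_out = V_in * 10^(gain_dB / 20)
      = 3.725 * 10^(0.6 / 20)
      = 3.725 * 1.071519
      = 3.9914 V

3.9914 V


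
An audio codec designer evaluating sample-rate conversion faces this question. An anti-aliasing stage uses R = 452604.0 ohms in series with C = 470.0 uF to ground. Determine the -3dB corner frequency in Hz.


Cutoff frequency of a first-order RC filter:
fc = 1 / (2 * pi * R * C)
C = 470.0 uF = 0.00047 F
fc = 1 / (2 * pi * 452604.0 * 0.00047)
   = 1 / 1336.5835573022
   = 0.000748 Hz

0.000748 Hz


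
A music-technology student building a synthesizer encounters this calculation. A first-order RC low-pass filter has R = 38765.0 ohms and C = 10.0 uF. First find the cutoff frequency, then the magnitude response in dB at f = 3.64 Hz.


Step 1 — cutoff frequency:
fc = 1 / (2*pi*R*C)
C = 10.0 uF = 1e-05 F
fc = 1 / (2*pi*38765.0*1e-05)
   = 0.410564 Hz

Step 2 — magnitude at f = 3.64 Hz:
|H(f)| = 1 / sqrt(1 + (f/fc)^2)
f/fc = 3.64 / 0.410564 = 8.865853
|H| = 1 / sqrt(1 + 78.603349) = 0.1120816
|H|_dB = 20*log10(0.1120816) = -19.01 dB

fc = 0.410564 Hz; |H(3.64 Hz)| = -19.01 dB


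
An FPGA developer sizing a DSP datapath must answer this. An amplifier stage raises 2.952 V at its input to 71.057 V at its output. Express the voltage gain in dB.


Voltage gain in dB:
G = 20 * log10(Vout / Vin)
  = 20 * log10(71.057 / 2.952)
  = 20 * log10(24.070799)
  = 20 * 1.381491
  = 27.63 dB

27.63 dB


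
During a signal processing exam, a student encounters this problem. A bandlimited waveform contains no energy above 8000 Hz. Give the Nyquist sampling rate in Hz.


The Nyquist rate is twice the maximum frequency component.
fs_min = 2 * fmax
      = 2 * 8000
      = 16000 Hz

16000


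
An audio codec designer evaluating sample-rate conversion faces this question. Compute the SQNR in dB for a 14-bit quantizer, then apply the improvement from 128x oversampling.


Step 1 — baseline SQNR at Nyquist:
SQNR_base = 6.02*N + 1.76
          = 6.02*14 + 1.76
          = 86.04 dB

Step 2 — oversampling processing gain:
G = 10*log10(OSR) = 10*log10(128) = 21.07 dB

Step 3 — total:
SQNR_total = 86.04 + 21.07 = 107.11 dB

Base SQNR = 86.04 dB; oversampled SQNR = 107.11 dB


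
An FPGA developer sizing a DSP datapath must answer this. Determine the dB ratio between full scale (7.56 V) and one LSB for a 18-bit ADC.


Dynamic range from full-scale to LSB:
V_min = V_max / 2^bits = 7.56 / 2^18
DR = 20 * log10(V_max / V_min)
   = 20 * log10(2^18)
   = 20 * 18 * log10(2)
   = 108.37 dB

108.37 dB


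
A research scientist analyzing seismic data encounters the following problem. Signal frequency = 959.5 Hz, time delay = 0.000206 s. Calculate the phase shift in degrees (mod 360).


Phase shift from frequency and time delay:
phi = 360 * f * t_delay
    = 360 * 959.5 * 0.000206
    = 71.16 degrees
    mod 360 = 71.16 degrees

71.16 degrees


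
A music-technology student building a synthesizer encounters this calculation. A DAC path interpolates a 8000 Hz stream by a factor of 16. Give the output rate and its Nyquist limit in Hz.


Step 1 — output sample rate after interpolation by L:
fs_out = L * fs_in = 16 * 8000 = 128000 Hz

Step 2 — Nyquist frequency of the output stream:
f_Nyq = fs_out / 2 = 128000 / 2 = 64000.0 Hz

fs_out = 128000 Hz; f_Nyquist = 64000.0 Hz


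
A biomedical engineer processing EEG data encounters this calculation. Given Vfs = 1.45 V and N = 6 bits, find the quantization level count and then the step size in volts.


Step 1 — number of quantization levels:
L = 2^N = 2^6 = 64

Step 2 — LSB step size:
delta = Vfs / L
      = 1.45 / 64
      = 0.02265625 V

Levels = 64; step size = 0.02265625 V


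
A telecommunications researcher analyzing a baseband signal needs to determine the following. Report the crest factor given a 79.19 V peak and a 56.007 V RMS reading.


Crest factor is the ratio of peak to RMS:
CF = V_peak / V_rms
   = 79.19 / 56.007
   = 1.4139

1.4139


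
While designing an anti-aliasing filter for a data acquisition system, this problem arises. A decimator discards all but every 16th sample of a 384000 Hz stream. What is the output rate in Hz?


Decimation reduces the sample rate:
fs_out = fs_in / M
       = 384000 / 16
       = 24000.0 Hz

24000.0 Hz


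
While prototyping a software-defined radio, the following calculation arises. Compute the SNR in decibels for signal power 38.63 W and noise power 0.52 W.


SNR in decibels:
SNR = 10 * log10(Ps / Pn)
    = 10 * log10(38.63 / 0.52)
    = 10 * log10(74.2885)
    = 10 * 1.8709
    = 18.71 dB

18.71 dB


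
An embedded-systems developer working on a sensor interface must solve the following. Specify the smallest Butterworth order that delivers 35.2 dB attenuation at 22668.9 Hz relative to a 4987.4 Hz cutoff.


Butterworth filter order formula:
n = log10(10^(A/10) - 1) / (2 * log10(f_stop/f_pass))
10^(35.2/10) - 1 = 3310.3112
f_stop/f_pass = 22668.9 / 4987.4 = 4.5452
n = 2.6765 -> ceil = 3

3


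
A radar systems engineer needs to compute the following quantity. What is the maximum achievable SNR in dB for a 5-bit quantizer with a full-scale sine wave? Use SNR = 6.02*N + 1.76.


Theoretical SNR for a full-scale sinusoid:
SNR = 6.02 * N + 1.76
    = 6.02 * 5 + 1.76
    = 30.1 + 1.76
    = 31.86 dB

31.86 dB


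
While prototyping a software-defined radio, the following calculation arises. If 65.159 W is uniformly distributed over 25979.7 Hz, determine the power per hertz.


Power spectral density:
PSD = P / BW
    = 65.159 / 25979.7
    = 0.00250807 W/Hz

0.00250807 W/Hz


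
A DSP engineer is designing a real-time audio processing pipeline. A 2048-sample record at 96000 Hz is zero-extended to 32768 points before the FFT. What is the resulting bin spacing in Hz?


Frequency resolution after zero-padding:
N_padded = 2048 * 16 = 32768
df = fs / N_padded
   = 96000 / 32768
   = 2.9297 Hz

2.9297 Hz


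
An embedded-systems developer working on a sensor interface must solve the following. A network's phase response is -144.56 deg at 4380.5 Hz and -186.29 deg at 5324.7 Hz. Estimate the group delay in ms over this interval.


Group delay from phase difference:
tau = -d(phi)/d(omega)
d(phi) = -41.73 deg = -0.728326 rad
d(omega) = 2*pi*(5324.7 - 4380.5) = 5932.5836 rad/s
tau = -(-0.728326) / 5932.5836
    = 0.1228 ms

0.1228 ms


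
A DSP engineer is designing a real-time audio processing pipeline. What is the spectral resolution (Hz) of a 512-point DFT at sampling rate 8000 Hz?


DFT frequency resolution:
df = fs / N
   = 8000 / 512
   = 15.625 Hz

15.625 Hz


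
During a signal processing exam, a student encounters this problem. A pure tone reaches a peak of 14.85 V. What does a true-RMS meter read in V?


RMS voltage for a sinusoidal waveform:
V_rms = V_peak / sqrt(2)
      = 14.85 / 1.414214
      = 10.501 V

10.501 V


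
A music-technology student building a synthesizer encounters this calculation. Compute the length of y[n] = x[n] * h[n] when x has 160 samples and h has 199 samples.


Linear convolution output length:
L = N + M - 1
  = 160 + 199 - 1
  = 358 samples

358


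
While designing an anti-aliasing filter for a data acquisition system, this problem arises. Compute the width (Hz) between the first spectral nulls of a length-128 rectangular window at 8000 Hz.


Main lobe width for a rectangular window:
Width = 2 * fs / N
      = 2 * 8000 / 128
      = 16000 / 128
      = 125.0 Hz

125.0 Hz


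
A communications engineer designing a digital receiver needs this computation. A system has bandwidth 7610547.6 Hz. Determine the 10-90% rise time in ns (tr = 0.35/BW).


Rise time from bandwidth relationship:
tr = 0.35 / BW
   = 0.35 / 7610547.6
   = 4.598880638e-08 s
   = 45.9888 ns

45.9888 ns


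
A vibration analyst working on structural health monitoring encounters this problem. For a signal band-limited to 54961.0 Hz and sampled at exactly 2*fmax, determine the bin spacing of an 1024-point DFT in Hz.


Step 1 — Nyquist sampling rate:
fs = 2 * fmax = 2 * 54961.0 = 109922.0 Hz

Step 2 — DFT bin spacing:
df = fs / N = 109922.0 / 1024 = 107.3457 Hz

107.3457 Hz


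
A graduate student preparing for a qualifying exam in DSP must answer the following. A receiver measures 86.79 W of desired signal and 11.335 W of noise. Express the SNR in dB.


SNR in decibels:
SNR = 10 * log10(Ps / Pn)
    = 10 * log10(86.79 / 11.335)
    = 10 * log10(7.6568)
    = 10 * 0.884
    = 8.84 dB

8.84 dB


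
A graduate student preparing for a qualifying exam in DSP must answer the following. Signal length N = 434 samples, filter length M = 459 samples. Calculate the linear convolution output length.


Linear convolution output length:
L = N + M - 1
  = 434 + 459 - 1
  = 892 samples

892


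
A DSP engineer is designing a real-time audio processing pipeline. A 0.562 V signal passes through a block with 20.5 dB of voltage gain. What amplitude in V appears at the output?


Output voltage from dB gain:
V_out = V_in * 10^(gain_dB / 20)
      = 0.562 * 10^(20.5 / 20)
      = 0.562 * 10.592537
      = 5.953 V

5.953 V


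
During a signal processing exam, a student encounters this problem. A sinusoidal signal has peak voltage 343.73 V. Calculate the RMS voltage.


RMS voltage for a sinusoidal waveform:
V_rms = V_peak / sqrt(2)
      = 343.73 / 1.414214
      = 243.054 V

243.054 V


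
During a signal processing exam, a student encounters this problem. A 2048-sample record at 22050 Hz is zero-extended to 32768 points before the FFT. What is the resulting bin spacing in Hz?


Frequency resolution after zero-padding:
N_padded = 2048 * 16 = 32768
df = fs / N_padded
   = 22050 / 32768
   = 0.6729 Hz

0.6729 Hz


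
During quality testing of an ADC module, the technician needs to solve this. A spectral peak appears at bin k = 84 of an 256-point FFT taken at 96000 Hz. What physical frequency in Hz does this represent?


Frequency of DFT bin k:
f_k = k * fs / N
    = 84 * 96000 / 256
    = 8064000 / 256
    = 31500.0 Hz

31500.0 Hz
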